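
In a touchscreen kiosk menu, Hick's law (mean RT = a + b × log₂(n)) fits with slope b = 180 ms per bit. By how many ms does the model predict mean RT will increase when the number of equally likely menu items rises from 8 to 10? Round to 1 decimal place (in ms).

57.9 ms

The intercept a cancels: ΔRT = b·(log₂ n₂ − log₂ n₁) = b·log₂(n₂/n₁).
log₂(10) − log₂(8) = 3.3219 − 3 = 0.3219.
ΔRT = 180 × 0.3219 = 57.947 ms.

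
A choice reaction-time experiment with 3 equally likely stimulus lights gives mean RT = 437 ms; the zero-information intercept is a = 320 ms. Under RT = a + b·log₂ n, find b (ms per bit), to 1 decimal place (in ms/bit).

73.8 ms/bit

log₂(3) = 1.5850 bits.
b = (RT − a)/log₂ n = (437 − 320) / 1.5850 = 73.819 ms/bit.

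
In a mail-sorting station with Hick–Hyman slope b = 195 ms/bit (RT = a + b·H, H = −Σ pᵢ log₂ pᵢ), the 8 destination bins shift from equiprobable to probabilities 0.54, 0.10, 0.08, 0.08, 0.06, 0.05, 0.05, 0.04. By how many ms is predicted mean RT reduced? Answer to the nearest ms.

Equiprobable entropy H₀ = log₂ 8 = 3.0000 bits.
Skewed entropy H = −Σ pᵢ log₂ pᵢ = 2.2567 bits.
ΔRT = b·(H₀ − H) = 195 × 0.7433 = 144.94 ms.

145 ms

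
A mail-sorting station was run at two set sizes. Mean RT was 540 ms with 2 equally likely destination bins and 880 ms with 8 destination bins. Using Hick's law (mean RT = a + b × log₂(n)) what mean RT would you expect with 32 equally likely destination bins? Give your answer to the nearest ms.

RT is linear in log₂ n, so two points fix the line:
  b = (880 − 540) / (log₂ 8 − log₂ 2) = 340 / (3 − 1) = 170 ms/bit
  a = 540 − 170 × 1 = 370 ms
Then RT(32) = 370 + 170 × log₂ 32 = 370 + 170 × 5 ≈ 1220.000 ms.

1220 ms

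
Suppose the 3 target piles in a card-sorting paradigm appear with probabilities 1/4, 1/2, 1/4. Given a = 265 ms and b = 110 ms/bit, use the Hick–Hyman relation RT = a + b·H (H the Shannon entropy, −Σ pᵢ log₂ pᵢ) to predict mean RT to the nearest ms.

430 ms

H = −Σ pᵢ log₂ pᵢ = 0.25·2 + 0.5·1 + 0.25·2 = 1.500 bits.
RT = 265 + 110 × 1.500 = 430.00 ms.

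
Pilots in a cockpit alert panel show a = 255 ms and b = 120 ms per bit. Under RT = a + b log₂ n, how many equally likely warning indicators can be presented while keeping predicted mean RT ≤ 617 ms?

Set 255 + 120·log₂ n ≤ 617 → log₂ n ≤ (617 − 255)/120 = 3.0167.
So n ≤ 2^3.0167 = 8.093; the largest integer n is 8.

8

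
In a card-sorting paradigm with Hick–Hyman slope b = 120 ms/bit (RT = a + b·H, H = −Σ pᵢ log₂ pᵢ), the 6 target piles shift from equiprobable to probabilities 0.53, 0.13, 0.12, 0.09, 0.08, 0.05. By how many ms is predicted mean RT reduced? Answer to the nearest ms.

64 ms

The RT saving is b·ΔH. Equiprobable H₀ = log₂(6) = 2.5850 bits; with the given probabilities H = 2.0554 bits.
b·(H₀ − H) = 120 × (2.5850 − 2.0554) = 63.55 ms.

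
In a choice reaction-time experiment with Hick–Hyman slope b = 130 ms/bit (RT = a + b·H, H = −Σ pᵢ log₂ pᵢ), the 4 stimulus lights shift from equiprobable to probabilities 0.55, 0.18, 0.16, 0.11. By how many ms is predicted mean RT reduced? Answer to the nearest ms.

40 ms

The RT saving is b·ΔH. Equiprobable H₀ = log₂(4) = 2.0000 bits; with the given probabilities H = 1.6930 bits.
b·(H₀ − H) = 130 × (2.0000 − 1.6930) = 39.91 ms.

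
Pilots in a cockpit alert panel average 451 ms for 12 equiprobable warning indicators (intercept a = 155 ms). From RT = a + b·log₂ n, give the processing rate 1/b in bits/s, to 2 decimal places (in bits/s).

b = (451 − 155)/log₂ 12 = 296/3.5850 = 82.567 ms per bit = 0.08257 s/bit; the reciprocal is 12.111 bits/s.

12.11 bits/s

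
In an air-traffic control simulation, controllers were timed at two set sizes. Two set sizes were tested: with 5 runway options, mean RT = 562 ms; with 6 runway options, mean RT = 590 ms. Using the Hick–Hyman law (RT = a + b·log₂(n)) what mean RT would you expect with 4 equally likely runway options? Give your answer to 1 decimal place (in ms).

527.7 ms

Fit slope and intercept:
  b = (590 − 562) / (log₂ 6 − log₂ 5) = 28 / (2.5850 − 2.3219) = 106.450 ms/bit
  a = 562 − 106.450 × 2.3219 = 314.831 ms
Then RT(4) = 314.831 + 106.450 × log₂ 4 = 314.831 + 106.450 × 2 ≈ 527.731 ms.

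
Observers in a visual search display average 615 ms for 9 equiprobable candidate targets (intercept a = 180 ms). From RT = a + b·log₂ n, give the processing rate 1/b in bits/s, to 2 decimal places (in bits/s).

7.29 bits/s

b = (615 − 180)/log₂ 9 = 435/3.1699 = 137.227 ms per bit = 0.13723 s/bit; the reciprocal is 7.287 bits/s.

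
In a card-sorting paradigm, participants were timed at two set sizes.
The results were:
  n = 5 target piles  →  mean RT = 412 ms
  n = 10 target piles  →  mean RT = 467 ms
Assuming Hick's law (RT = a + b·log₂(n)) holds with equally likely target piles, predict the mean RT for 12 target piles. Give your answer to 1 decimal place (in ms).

481.5 ms

Solve the two-equation system in a and b:
  b = (467 − 412) / (log₂ 10 − log₂ 5) = 55 / (3.3219 − 2.3219) = 55.000 ms/bit
  a = 412 − 55.000 × 2.3219 = 284.294 ms
Then RT(12) = 284.294 + 55.000 × log₂ 12 = 284.294 + 55.000 × 3.5850 ≈ 481.467 ms.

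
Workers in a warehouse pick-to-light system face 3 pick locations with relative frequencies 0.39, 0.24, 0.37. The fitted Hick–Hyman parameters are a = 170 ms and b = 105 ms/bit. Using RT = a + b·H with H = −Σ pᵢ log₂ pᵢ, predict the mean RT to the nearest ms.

333 ms

Entropy contributions −pᵢ log₂ pᵢ: 0.5298, 0.4941, 0.5307; sum H = 1.5547 bits.
RT = a + bH = 170 + 105·1.5547 = 333.24 ms.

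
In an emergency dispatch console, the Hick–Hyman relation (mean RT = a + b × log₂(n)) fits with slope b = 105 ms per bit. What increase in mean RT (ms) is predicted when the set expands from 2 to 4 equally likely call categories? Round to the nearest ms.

ΔRT = (a + b log₂ n₂) − (a + b log₂ n₁) = b·(log₂ n₂ − log₂ n₁).
log₂(4) − log₂(2) = log₂(4/2) = log₂(2) = 1.
ΔRT = 105 × 1.0000 = 105.000 ms.

105 ms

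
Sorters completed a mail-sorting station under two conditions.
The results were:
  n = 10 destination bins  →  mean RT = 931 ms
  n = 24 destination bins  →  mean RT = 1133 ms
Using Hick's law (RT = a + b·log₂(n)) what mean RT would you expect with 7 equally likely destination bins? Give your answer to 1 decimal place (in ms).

848.7 ms

Solve the two-equation system in a and b:
  b = (1133 − 931) / (log₂ 24 − log₂ 10) = 202 / (4.5850 − 3.3219) = 159.932 ms/bit
  a = 931 − 159.932 × 3.3219 = 399.716 ms
Then RT(7) = 399.716 + 159.932 × log₂ 7 = 399.716 + 159.932 × 2.8074 ≈ 848.703 ms.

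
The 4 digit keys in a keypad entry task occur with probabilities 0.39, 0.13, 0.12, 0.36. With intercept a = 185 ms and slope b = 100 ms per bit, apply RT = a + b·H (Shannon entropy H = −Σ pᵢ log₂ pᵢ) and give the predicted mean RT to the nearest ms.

Entropy contributions −pᵢ log₂ pᵢ: 0.5298, 0.3826, 0.3671, 0.5306; sum H = 1.8101 bits.
RT = a + bH = 185 + 100·1.8101 = 366.01 ms.

366 ms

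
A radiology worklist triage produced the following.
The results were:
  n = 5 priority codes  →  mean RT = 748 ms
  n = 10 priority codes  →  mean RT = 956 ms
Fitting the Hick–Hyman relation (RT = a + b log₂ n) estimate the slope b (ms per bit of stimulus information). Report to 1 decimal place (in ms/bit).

The slope on a log₂ axis is (956 − 748) / (3.3219 − 2.3219) = 208.000 ms/bit.

208.0 ms/bit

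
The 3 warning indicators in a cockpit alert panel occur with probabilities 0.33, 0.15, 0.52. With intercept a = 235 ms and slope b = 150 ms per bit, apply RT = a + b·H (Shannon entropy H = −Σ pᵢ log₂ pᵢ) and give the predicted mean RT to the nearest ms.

449 ms

Entropy contributions −pᵢ log₂ pᵢ: 0.5278, 0.4105, 0.4906; sum H = 1.4289 bits.
RT = a + bH = 235 + 150·1.4289 = 449.34 ms.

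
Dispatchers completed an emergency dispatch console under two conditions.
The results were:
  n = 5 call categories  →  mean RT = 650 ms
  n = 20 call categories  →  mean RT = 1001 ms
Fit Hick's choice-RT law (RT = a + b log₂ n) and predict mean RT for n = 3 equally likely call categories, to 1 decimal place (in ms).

Fit slope and intercept:
  b = (1001 − 650) / (log₂ 20 − log₂ 5) = 351 / (4.3219 − 2.3219) = 175.500 ms/bit
  a = 650 − 175.500 × 2.3219 = 242.502 ms
Then RT(3) = 242.502 + 175.500 × log₂ 3 = 242.502 + 175.500 × 1.5850 ≈ 520.663 ms.

520.7 ms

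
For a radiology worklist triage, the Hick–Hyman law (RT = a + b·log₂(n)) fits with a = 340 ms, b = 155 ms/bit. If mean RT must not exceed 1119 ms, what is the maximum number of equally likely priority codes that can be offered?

155·log₂ n ≤ 1119 − 340 = 779, giving log₂ n ≤ 5.0258 and n ≤ 32.578. The largest whole number is 32.

32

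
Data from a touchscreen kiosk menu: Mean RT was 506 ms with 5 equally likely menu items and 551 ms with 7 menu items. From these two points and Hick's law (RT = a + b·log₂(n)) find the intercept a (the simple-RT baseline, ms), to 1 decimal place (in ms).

Slope: b = (551 − 506) / (log₂ 7 − log₂ 5) = 45/0.4854 = 92.702 ms/bit.
a = RT₁ − b·log₂ n₁ = 506 − 92.702 × 2.3219 = 290.753 ms.

290.8 ms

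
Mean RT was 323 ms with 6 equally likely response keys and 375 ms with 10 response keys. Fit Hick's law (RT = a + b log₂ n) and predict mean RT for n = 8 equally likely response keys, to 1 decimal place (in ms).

352.3 ms

RT is linear in log₂ n, so two points fix the line:
  b = (375 − 323) / (log₂ 10 − log₂ 6) = 52 / (3.3219 − 2.5850) = 70.560 ms/bit
  a = 323 − 70.560 × 2.5850 = 140.606 ms
Then RT(8) = 140.606 + 70.560 × log₂ 8 = 140.606 + 70.560 × 3 ≈ 352.285 ms.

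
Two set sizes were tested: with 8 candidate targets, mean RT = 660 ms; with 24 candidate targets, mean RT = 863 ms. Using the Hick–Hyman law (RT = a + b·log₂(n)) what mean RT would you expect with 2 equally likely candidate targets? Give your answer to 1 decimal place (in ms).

403.8 ms

Solve the two-equation system in a and b:
  b = (863 − 660) / (log₂ 24 − log₂ 8) = 203 / (4.5850 − 3) = 128.079 ms/bit
  a = 660 − 128.079 × 3 = 275.764 ms
Then RT(2) = 275.764 + 128.079 × log₂ 2 = 275.764 + 128.079 × 1 ≈ 403.843 ms.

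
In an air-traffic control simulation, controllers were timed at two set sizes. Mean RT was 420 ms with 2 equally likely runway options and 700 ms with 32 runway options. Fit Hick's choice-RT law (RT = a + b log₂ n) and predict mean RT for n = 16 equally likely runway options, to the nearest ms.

630 ms

RT is linear in log₂ n, so two points fix the line:
  b = (700 − 420) / (log₂ 32 − log₂ 2) = 280 / (5 − 1) = 70 ms/bit
  a = 420 − 70 × 1 = 350 ms
Then RT(16) = 350 + 70 × log₂ 16 = 350 + 70 × 4 ≈ 630.000 ms.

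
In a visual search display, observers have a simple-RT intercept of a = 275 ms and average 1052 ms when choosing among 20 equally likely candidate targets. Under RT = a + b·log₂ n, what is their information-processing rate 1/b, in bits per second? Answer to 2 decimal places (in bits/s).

5.56 bits/s

Choice component = 1052 − 275 = 777 ms over log₂(20) = 4.3219 bits.
b = 777 / 4.3219 = 179.781 ms/bit, so 1/b = 5.562 bits/s.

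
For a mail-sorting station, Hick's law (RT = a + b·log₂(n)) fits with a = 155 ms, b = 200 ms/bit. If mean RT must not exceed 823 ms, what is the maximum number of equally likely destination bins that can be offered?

10

200·log₂ n ≤ 823 − 155 = 668, giving log₂ n ≤ 3.3400 and n ≤ 10.126. The largest whole number is 10.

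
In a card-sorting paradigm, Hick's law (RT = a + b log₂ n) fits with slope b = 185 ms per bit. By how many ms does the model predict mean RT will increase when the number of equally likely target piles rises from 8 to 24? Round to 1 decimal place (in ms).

ΔRT = (a + b log₂ n₂) − (a + b log₂ n₁) = b·(log₂ n₂ − log₂ n₁).
log₂(24) − log₂(8) = 4.5850 − 3 = 1.5850.
ΔRT = 185 × 1.5850 = 293.218 ms.

293.2 ms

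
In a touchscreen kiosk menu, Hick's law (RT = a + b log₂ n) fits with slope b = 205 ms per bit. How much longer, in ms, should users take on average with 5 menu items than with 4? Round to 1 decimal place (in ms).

The intercept a cancels: ΔRT = b·(log₂ n₂ − log₂ n₁) = b·log₂(n₂/n₁).
log₂(5) − log₂(4) = 2.3219 − 2 = 0.3219.
ΔRT = 205 × 0.3219 = 65.995 ms.

66.0 ms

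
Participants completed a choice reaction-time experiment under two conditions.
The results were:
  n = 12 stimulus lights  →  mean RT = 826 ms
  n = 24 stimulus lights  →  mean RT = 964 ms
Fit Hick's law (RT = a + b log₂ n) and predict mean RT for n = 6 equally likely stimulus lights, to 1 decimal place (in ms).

RT is linear in log₂ n, so two points fix the line:
  b = (964 − 826) / (log₂ 24 − log₂ 12) = 138 / (4.5850 − 3.5850) = 138.000 ms/bit
  a = 826 − 138.000 × 3.5850 = 331.275 ms
Then RT(6) = 331.275 + 138.000 × log₂ 6 = 331.275 + 138.000 × 2.5850 ≈ 688.000 ms.

688.0 ms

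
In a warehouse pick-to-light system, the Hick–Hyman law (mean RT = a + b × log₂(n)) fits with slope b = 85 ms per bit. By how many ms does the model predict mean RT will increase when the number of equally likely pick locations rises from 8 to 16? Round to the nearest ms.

85 ms

ΔRT = (a + b log₂ n₂) − (a + b log₂ n₁) = b·(log₂ n₂ − log₂ n₁).
log₂(16) − log₂(8) = log₂(16/8) = log₂(2) = 1.
ΔRT = 85 × 1.0000 = 85.000 ms.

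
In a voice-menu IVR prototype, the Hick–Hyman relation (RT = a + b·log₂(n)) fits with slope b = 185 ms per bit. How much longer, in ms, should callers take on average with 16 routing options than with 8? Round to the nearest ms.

The intercept a cancels: ΔRT = b·(log₂ n₂ − log₂ n₁) = b·log₂(n₂/n₁).
log₂(16) − log₂(8) = log₂(16/8) = log₂(2) = 1.
ΔRT = 185 × 1.0000 = 185.000 ms.

185 ms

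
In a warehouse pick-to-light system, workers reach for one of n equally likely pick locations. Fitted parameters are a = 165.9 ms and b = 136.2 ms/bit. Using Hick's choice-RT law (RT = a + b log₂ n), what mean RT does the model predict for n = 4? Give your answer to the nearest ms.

log₂(4) = 2 bits, so RT = 165.9 + 136.2 × 2 ≈ 438.300 ms.

438 ms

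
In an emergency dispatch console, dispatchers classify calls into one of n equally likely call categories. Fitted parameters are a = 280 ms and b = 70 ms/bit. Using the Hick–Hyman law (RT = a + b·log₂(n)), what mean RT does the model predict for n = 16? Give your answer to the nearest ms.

log₂(16) = 4 bits, so RT = 280 + 70 × 4 ≈ 560.000 ms.

560 ms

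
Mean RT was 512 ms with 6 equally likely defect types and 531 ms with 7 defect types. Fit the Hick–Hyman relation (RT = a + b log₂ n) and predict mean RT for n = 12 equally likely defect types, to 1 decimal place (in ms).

Solve the two-equation system in a and b:
  b = (531 − 512) / (log₂ 7 − log₂ 6) = 19 / (2.8074 − 2.5850) = 85.435 ms/bit
  a = 512 − 85.435 × 2.5850 = 291.155 ms
Then RT(12) = 291.155 + 85.435 × log₂ 12 = 291.155 + 85.435 × 3.5850 ≈ 597.435 ms.

597.4 ms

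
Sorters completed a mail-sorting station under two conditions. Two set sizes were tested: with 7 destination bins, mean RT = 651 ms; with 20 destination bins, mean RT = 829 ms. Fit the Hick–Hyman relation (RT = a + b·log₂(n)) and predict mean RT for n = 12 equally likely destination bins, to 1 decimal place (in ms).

742.4 ms

Solve the two-equation system in a and b:
  b = (829 − 651) / (log₂ 20 − log₂ 7) = 178 / (4.3219 − 2.8074) = 117.525 ms/bit
  a = 651 − 117.525 × 2.8074 = 321.066 ms
Then RT(12) = 321.066 + 117.525 × log₂ 12 = 321.066 + 117.525 × 3.5850 ≈ 742.388 ms.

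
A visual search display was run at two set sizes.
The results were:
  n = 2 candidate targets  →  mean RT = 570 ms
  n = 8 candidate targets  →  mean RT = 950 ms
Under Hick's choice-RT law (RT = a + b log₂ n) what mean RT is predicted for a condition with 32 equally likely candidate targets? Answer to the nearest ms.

Solve the two-equation system in a and b:
  b = (950 − 570) / (log₂ 8 − log₂ 2) = 380 / (3 − 1) = 190 ms/bit
  a = 570 − 190 × 1 = 380 ms
Then RT(32) = 380 + 190 × log₂ 32 = 380 + 190 × 5 ≈ 1330.000 ms.

1330 ms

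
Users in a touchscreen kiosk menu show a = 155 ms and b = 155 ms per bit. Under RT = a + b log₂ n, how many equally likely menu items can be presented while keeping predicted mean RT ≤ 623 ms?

Set 155 + 155·log₂ n ≤ 623 → log₂ n ≤ (623 − 155)/155 = 3.0194.
So n ≤ 2^3.0194 = 8.108; the largest integer n is 8.

8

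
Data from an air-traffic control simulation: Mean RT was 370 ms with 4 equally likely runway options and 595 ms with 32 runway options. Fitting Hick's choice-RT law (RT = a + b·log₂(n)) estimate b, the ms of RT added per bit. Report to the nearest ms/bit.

Slope: b = (595 − 370) / (log₂ 32 − log₂ 4) = 225/3.0000 = 75 ms/bit.

75 ms/bit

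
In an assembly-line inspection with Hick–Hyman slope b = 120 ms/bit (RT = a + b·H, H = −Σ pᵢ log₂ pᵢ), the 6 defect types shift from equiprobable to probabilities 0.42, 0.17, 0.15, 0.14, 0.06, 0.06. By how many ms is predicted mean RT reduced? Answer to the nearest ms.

The RT saving is b·ΔH. Equiprobable H₀ = log₂(6) = 2.5850 bits; with the given probabilities H = 2.2550 bits.
b·(H₀ − H) = 120 × (2.5850 − 2.2550) = 39.60 ms.

40 ms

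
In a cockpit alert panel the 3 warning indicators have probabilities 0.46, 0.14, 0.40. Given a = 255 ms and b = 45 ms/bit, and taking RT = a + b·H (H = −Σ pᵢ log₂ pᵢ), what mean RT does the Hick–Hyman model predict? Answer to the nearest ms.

320 ms

Entropy contributions −pᵢ log₂ pᵢ: 0.5153, 0.3971, 0.5288; sum H = 1.4412 bits.
RT = a + bH = 255 + 45·1.4412 = 319.85 ms.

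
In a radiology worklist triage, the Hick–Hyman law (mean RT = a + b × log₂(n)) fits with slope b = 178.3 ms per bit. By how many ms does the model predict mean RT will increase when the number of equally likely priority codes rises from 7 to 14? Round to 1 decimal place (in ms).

178.3 ms

Only the slope matters, since a is common to both: ΔRT = b·log₂(n₂/n₁).
log₂(14) − log₂(7) = log₂(14/7) = log₂(2) = 1.
ΔRT = 178.3 × 1.0000 = 178.300 ms.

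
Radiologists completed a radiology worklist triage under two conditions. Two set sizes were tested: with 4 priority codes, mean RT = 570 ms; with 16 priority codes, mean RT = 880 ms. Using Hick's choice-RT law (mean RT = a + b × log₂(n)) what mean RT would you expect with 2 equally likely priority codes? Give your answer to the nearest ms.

415 ms

Fit slope and intercept:
  b = (880 − 570) / (log₂ 16 − log₂ 4) = 310 / (4 − 2) = 155 ms/bit
  a = 570 − 155 × 2 = 260 ms
Then RT(2) = 260 + 155 × log₂ 2 = 260 + 155 × 1 ≈ 415.000 ms.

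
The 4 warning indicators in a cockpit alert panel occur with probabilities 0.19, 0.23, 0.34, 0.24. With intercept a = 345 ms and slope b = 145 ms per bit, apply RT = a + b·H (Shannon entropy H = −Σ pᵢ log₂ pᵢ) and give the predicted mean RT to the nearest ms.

Entropy contributions −pᵢ log₂ pᵢ: 0.4552, 0.4877, 0.5292, 0.4941; sum H = 1.9662 bits.
RT = a + bH = 345 + 145·1.9662 = 630.10 ms.

630 ms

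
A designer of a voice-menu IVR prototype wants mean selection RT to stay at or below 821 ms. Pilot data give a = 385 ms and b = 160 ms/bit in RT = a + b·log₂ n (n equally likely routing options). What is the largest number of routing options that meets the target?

6

Information budget: (821 − 385)/160 = 2.7250 bits, so n ≤ 2^2.7250 = 6.612 → at most 6.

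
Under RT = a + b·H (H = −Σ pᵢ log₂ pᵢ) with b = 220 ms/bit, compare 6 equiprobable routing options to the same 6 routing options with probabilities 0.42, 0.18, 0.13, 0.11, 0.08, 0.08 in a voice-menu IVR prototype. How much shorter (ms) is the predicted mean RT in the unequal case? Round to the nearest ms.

66 ms

Equiprobable entropy H₀ = log₂ 6 = 2.5850 bits.
Skewed entropy H = −Σ pᵢ log₂ pᵢ = 2.2869 bits.
ΔRT = b·(H₀ − H) = 220 × 0.2981 = 65.57 ms.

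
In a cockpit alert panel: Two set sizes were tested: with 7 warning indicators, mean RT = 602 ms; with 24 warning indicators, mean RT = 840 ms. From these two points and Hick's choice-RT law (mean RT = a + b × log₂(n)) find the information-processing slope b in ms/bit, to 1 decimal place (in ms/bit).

133.9 ms/bit

Slope: b = (840 − 602) / (log₂ 24 − log₂ 7) = 238/1.7776 = 133.888 ms/bit.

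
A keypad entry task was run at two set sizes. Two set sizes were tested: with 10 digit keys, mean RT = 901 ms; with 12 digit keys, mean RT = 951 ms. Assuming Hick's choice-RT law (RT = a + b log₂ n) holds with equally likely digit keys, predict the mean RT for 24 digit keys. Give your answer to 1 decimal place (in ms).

Solve the two-equation system in a and b:
  b = (951 − 901) / (log₂ 12 − log₂ 10) = 50 / (3.5850 − 3.3219) = 190.089 ms/bit
  a = 901 − 190.089 × 3.3219 = 269.537 ms
Then RT(24) = 269.537 + 190.089 × log₂ 24 = 269.537 + 190.089 × 4.5850 ≈ 1141.089 ms.

1141.1 ms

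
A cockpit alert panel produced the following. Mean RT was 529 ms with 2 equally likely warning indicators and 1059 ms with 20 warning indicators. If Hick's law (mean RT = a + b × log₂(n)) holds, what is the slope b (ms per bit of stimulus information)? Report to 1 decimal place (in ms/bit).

159.5 ms/bit

The slope on a log₂ axis is (1059 − 529) / (4.3219 − 1) = 159.546 ms/bit.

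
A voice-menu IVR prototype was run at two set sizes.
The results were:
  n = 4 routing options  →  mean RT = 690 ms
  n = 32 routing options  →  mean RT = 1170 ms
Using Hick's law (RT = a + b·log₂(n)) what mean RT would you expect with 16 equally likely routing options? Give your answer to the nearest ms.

RT is linear in log₂ n, so two points fix the line:
  b = (1170 − 690) / (log₂ 32 − log₂ 4) = 480 / (5 − 2) = 160 ms/bit
  a = 690 − 160 × 2 = 370 ms
Then RT(16) = 370 + 160 × log₂ 16 = 370 + 160 × 4 ≈ 1010.000 ms.

1010 ms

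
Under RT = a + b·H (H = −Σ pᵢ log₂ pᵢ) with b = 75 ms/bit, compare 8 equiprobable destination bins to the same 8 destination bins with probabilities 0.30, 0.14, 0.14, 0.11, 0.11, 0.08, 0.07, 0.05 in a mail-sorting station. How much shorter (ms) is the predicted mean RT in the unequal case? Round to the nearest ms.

The RT saving is b·ΔH. Equiprobable H₀ = log₂(8) = 3.0000 bits; with the given probabilities H = 2.7920 bits.
b·(H₀ − H) = 75 × (3.0000 − 2.7920) = 15.60 ms.

16 ms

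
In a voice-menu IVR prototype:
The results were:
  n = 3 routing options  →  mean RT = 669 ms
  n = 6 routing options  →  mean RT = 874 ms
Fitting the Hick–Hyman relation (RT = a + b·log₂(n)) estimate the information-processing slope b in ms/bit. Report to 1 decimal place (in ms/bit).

205.0 ms/bit

The slope on a log₂ axis is (874 − 669) / (2.5850 − 1.5850) = 205.000 ms/bit.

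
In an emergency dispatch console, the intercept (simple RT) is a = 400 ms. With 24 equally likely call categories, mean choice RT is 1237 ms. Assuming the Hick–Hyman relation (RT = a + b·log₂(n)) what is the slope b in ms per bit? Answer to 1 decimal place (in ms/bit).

182.6 ms/bit

24 alternatives carry log₂ 24 = 4.5850 bits; the choice cost is 1237 − 400 = 837 ms, so b = 837/4.5850 = 182.553 ms/bit.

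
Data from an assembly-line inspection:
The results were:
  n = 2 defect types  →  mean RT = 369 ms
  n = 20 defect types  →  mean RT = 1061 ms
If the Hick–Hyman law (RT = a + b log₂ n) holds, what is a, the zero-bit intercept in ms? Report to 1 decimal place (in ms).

b = (RT₂ − RT₁)/(log₂ n₂ − log₂ n₁) = (1061 − 369)/(4.3219 − 1) = 208.313 ms/bit.
a = RT₁ − b·log₂ n₁ = 369 − 208.313 × 1 = 160.687 ms.

160.7 ms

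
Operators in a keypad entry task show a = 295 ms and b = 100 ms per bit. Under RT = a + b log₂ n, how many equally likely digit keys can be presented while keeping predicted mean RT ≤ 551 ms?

Information budget: (551 − 295)/100 = 2.5600 bits, so n ≤ 2^2.5600 = 5.897 → at most 5.

5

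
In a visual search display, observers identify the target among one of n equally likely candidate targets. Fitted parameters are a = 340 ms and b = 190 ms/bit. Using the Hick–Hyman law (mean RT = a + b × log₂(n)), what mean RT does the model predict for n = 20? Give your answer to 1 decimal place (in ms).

log₂(20) = 4.3219 bits, so RT = 340 + 190 × 4.3219 ≈ 1161.166 ms.

1161.2 ms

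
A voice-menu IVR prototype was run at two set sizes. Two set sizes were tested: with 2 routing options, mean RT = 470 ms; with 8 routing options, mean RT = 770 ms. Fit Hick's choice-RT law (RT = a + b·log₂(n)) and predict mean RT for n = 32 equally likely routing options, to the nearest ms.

RT is linear in log₂ n, so two points fix the line:
  b = (770 − 470) / (log₂ 8 − log₂ 2) = 300 / (3 − 1) = 150 ms/bit
  a = 470 − 150 × 1 = 320 ms
Then RT(32) = 320 + 150 × log₂ 32 = 320 + 150 × 5 ≈ 1070.000 ms.

1070 ms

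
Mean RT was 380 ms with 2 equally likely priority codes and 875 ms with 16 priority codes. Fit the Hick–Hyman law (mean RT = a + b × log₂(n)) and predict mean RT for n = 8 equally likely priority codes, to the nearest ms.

710 ms

Solve the two-equation system in a and b:
  b = (875 − 380) / (log₂ 16 − log₂ 2) = 495 / (4 − 1) = 165 ms/bit
  a = 380 − 165 × 1 = 215 ms
Then RT(8) = 215 + 165 × log₂ 8 = 215 + 165 × 3 ≈ 710.000 ms.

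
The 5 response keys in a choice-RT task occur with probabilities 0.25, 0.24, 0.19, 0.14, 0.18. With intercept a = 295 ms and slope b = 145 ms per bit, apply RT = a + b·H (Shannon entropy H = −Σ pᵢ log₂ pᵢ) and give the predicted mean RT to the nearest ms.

Entropy contributions −pᵢ log₂ pᵢ: 0.5000, 0.4941, 0.4552, 0.3971, 0.4453; sum H = 2.2918 bits.
RT = a + bH = 295 + 145·2.2918 = 627.31 ms.

627 ms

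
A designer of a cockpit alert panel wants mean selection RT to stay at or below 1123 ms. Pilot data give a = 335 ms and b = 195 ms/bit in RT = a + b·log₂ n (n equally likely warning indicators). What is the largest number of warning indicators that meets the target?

16

Set 335 + 195·log₂ n ≤ 1123 → log₂ n ≤ (1123 − 335)/195 = 4.0410.
So n ≤ 2^4.0410 = 16.462; the largest integer n is 16.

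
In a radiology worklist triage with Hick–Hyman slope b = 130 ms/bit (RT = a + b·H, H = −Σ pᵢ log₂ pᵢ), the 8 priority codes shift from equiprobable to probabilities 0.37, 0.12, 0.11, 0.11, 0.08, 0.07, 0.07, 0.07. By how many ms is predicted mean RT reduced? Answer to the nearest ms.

40 ms

The RT saving is b·ΔH. Equiprobable H₀ = log₂(8) = 3.0000 bits; with the given probabilities H = 2.6955 bits.
b·(H₀ − H) = 130 × (3.0000 − 2.6955) = 39.58 ms.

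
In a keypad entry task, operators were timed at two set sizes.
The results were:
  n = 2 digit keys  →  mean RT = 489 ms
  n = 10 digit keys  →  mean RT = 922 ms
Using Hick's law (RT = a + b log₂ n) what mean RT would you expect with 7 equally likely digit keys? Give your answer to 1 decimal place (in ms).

826.0 ms

Fit slope and intercept:
  b = (922 − 489) / (log₂ 10 − log₂ 2) = 433 / (3.3219 − 1) = 186.483 ms/bit
  a = 489 − 186.483 × 1 = 302.517 ms
Then RT(7) = 302.517 + 186.483 × log₂ 7 = 302.517 + 186.483 × 2.8074 ≈ 826.041 ms.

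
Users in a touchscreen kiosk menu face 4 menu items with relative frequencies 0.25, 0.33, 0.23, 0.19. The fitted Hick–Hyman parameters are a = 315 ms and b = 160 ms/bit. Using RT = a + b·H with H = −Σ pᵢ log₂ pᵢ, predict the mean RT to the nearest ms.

630 ms

H = 0.25·log₂(1/0.25) + 0.33·log₂(1/0.33) + 0.23·log₂(1/0.23) + 0.19·log₂(1/0.19) = 1.9707 bits.
RT = 315 + 160 × 1.9707 = 630.31 ms.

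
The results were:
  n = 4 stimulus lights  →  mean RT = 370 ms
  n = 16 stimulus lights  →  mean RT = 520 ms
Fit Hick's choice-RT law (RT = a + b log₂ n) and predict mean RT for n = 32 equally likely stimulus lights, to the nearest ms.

Solve the two-equation system in a and b:
  b = (520 − 370) / (log₂ 16 − log₂ 4) = 150 / (4 − 2) = 75 ms/bit
  a = 370 − 75 × 2 = 220 ms
Then RT(32) = 220 + 75 × log₂ 32 = 220 + 75 × 5 ≈ 595.000 ms.

595 ms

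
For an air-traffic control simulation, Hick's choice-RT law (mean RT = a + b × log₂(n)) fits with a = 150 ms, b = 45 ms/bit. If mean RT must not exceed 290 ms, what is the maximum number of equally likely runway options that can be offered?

8

45·log₂ n ≤ 290 − 150 = 140, giving log₂ n ≤ 3.1111 and n ≤ 8.640. The largest whole number is 8.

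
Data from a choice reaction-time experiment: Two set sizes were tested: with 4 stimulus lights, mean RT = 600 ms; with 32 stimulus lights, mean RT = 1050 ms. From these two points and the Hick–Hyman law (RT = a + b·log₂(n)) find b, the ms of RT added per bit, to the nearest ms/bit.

The slope on a log₂ axis is (1050 − 600) / (5 − 2) = 150 ms/bit.

150 ms/bit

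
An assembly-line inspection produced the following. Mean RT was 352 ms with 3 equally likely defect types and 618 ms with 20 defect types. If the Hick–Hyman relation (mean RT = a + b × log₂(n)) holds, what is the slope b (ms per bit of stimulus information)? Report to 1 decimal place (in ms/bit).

97.2 ms/bit

Slope: b = (618 − 352) / (log₂ 20 − log₂ 3) = 266/2.7370 = 97.188 ms/bit.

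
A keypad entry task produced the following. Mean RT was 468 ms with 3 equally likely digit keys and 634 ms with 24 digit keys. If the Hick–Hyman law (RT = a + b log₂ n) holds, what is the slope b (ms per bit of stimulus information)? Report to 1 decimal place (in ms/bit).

Slope: b = (634 − 468) / (log₂ 24 − log₂ 3) = 166/3.0000 = 55.333 ms/bit.

55.3 ms/bit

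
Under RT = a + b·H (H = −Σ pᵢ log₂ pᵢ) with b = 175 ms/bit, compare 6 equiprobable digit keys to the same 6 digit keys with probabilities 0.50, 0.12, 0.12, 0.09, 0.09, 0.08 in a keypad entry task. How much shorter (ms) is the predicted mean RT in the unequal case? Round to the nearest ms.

76 ms

The RT saving is b·ΔH. Equiprobable H₀ = log₂(6) = 2.5850 bits; with the given probabilities H = 2.1510 bits.
b·(H₀ − H) = 175 × (2.5850 − 2.1510) = 75.95 ms.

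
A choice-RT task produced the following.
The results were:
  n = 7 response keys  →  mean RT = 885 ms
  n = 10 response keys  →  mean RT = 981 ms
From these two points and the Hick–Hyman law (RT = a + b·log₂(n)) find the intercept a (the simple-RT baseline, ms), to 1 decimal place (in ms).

Slope: b = (981 − 885) / (log₂ 10 − log₂ 7) = 96/0.5146 = 186.562 ms/bit.
Intercept: a = 885 − 186.562·log₂(7) = 361.253 ms.

361.3 ms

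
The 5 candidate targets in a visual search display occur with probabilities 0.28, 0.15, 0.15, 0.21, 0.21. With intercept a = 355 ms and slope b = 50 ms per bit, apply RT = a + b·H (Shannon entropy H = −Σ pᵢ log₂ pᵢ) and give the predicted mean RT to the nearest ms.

469 ms

H = 0.28·log₂(1/0.28) + 0.15·log₂(1/0.15) + 0.15·log₂(1/0.15) + 0.21·log₂(1/0.21) + 0.21·log₂(1/0.21) = 2.2810 bits.
RT = 355 + 50 × 2.2810 = 469.05 ms.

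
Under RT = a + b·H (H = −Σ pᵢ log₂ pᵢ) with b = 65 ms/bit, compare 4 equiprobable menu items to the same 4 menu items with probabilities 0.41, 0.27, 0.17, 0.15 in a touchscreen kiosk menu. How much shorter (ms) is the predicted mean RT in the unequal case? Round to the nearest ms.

8 ms

The RT saving is b·ΔH. Equiprobable H₀ = log₂(4) = 2.0000 bits; with the given probabilities H = 1.8825 bits.
b·(H₀ − H) = 65 × (2.0000 − 1.8825) = 7.64 ms.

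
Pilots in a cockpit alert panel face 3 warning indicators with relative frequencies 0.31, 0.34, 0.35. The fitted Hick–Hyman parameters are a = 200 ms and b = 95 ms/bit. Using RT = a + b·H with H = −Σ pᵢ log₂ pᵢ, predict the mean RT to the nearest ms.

350 ms

Entropy contributions −pᵢ log₂ pᵢ: 0.5238, 0.5292, 0.5301; sum H = 1.5831 bits.
RT = a + bH = 200 + 95·1.5831 = 350.39 ms.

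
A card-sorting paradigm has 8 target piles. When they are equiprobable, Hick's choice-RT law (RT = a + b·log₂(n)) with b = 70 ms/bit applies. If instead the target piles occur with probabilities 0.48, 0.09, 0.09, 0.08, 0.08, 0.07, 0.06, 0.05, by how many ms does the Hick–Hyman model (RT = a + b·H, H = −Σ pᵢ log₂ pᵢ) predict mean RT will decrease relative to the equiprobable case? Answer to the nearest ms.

Equiprobable entropy H₀ = log₂ 8 = 3.0000 bits.
Skewed entropy H = −Σ pᵢ log₂ pᵢ = 2.4448 bits.
ΔRT = b·(H₀ − H) = 70 × 0.5552 = 38.87 ms.

39 ms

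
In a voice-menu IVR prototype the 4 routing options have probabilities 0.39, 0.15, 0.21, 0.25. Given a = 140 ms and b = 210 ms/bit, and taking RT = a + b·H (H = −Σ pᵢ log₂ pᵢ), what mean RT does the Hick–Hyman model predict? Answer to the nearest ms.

542 ms

H = 0.39·log₂(1/0.39) + 0.15·log₂(1/0.15) + 0.21·log₂(1/0.21) + 0.25·log₂(1/0.25) = 1.9132 bits.
RT = 140 + 210 × 1.9132 = 541.76 ms.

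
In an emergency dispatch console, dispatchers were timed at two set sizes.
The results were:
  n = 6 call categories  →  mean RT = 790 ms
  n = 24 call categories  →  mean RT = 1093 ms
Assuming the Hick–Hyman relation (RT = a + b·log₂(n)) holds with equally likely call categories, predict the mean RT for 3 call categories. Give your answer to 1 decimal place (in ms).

With log₂ n on the abscissa the relation is linear; from the two conditions:
  b = (1093 − 790) / (log₂ 24 − log₂ 6) = 303 / (4.5850 − 2.5850) = 151.500 ms/bit
  a = 790 − 151.500 × 2.5850 = 398.378 ms
Then RT(3) = 398.378 + 151.500 × log₂ 3 = 398.378 + 151.500 × 1.5850 ≈ 638.500 ms.

638.5 ms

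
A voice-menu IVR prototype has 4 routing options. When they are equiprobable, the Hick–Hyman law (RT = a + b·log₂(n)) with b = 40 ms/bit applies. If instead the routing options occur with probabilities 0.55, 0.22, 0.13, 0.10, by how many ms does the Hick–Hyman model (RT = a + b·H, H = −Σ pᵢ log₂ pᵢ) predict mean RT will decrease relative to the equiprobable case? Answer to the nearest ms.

13 ms

The RT saving is b·ΔH. Equiprobable H₀ = log₂(4) = 2.0000 bits; with the given probabilities H = 1.6698 bits.
b·(H₀ − H) = 40 × (2.0000 − 1.6698) = 13.21 ms.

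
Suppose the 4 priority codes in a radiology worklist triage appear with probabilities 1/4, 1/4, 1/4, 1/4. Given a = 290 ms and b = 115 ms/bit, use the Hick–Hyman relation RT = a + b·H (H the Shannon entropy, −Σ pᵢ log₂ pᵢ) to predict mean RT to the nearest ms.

Each term −pᵢ log₂ pᵢ: 0.25·2 + 0.25·2 + 0.25·2 + 0.25·2; summed, H = 2.000 bits.
Mean RT = a + bH = 290 + 115·2.000 = 520.00 ms.

520 ms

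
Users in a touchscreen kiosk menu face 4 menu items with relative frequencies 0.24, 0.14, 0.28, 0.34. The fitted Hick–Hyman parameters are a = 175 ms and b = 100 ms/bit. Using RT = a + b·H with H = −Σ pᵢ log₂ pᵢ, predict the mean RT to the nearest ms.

368 ms

H = 0.24·log₂(1/0.24) + 0.14·log₂(1/0.14) + 0.28·log₂(1/0.28) + 0.34·log₂(1/0.34) = 1.9346 bits.
RT = 175 + 100 × 1.9346 = 368.46 ms.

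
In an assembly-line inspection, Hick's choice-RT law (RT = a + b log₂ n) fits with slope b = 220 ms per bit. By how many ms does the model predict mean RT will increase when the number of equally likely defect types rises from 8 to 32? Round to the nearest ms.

440 ms

Only the slope matters, since a is common to both: ΔRT = b·log₂(n₂/n₁).
log₂(32) − log₂(8) = log₂(32/8) = log₂(4) = 2.
ΔRT = 220 × 2.0000 = 440.000 ms.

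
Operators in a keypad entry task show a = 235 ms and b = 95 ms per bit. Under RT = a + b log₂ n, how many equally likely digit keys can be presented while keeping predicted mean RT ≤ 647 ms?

Set 235 + 95·log₂ n ≤ 647 → log₂ n ≤ (647 − 235)/95 = 4.3368.
So n ≤ 2^4.3368 = 20.208; the largest integer n is 20.

20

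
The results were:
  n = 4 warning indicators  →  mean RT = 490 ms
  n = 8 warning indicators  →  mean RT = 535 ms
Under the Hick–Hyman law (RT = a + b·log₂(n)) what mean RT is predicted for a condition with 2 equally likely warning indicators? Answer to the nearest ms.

Solve the two-equation system in a and b:
  b = (535 − 490) / (log₂ 8 − log₂ 4) = 45 / (3 − 2) = 45 ms/bit
  a = 490 − 45 × 2 = 400 ms
Then RT(2) = 400 + 45 × log₂ 2 = 400 + 45 × 1 ≈ 445.000 ms.

445 ms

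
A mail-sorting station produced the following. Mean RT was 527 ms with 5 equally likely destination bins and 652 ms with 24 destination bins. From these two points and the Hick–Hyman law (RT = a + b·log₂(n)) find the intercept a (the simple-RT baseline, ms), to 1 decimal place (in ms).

The slope on a log₂ axis is (652 − 527) / (4.5850 − 2.3219) = 55.236 ms/bit.
a = RT₁ − b·log₂ n₁ = 527 − 55.236 × 2.3219 = 398.747 ms.

398.7 ms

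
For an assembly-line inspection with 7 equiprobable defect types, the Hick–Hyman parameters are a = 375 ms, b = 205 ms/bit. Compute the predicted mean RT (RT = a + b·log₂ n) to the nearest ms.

951 ms

log₂(7) = 2.8074 bits, so RT = 375 + 205 × 2.8074 ≈ 950.508 ms.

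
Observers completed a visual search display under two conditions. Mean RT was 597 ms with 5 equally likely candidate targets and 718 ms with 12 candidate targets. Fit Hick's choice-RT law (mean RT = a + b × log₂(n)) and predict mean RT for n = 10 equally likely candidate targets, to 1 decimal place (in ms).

With log₂ n on the abscissa the relation is linear; from the two conditions:
  b = (718 − 597) / (log₂ 12 − log₂ 5) = 121 / (3.5850 − 2.3219) = 95.801 ms/bit
  a = 597 − 95.801 × 2.3219 = 374.557 ms
Then RT(10) = 374.557 + 95.801 × log₂ 10 = 374.557 + 95.801 × 3.3219 ≈ 692.801 ms.

692.8 ms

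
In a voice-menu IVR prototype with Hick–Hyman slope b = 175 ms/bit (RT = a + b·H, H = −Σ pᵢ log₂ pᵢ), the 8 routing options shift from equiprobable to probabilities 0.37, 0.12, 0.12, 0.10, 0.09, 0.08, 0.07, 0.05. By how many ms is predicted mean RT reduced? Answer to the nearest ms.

The RT saving is b·ΔH. Equiprobable H₀ = log₂(8) = 3.0000 bits; with the given probabilities H = 2.6859 bits.
b·(H₀ − H) = 175 × (3.0000 − 2.6859) = 54.97 ms.

55 ms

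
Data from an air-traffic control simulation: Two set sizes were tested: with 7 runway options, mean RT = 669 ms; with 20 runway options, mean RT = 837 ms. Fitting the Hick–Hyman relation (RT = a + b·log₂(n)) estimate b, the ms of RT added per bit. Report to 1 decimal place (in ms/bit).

The slope on a log₂ axis is (837 − 669) / (4.3219 − 2.8074) = 110.922 ms/bit.

110.9 ms/bit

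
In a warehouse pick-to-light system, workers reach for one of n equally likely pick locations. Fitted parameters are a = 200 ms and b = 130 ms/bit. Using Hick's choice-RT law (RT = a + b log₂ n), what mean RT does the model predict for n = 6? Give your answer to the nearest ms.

536 ms

log₂(6) = 2.5850 bits, so RT = 200 + 130 × 2.5850 ≈ 536.045 ms.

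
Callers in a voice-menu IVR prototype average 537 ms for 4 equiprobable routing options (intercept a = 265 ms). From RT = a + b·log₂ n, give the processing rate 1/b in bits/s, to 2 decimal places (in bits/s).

b = (537 − 265)/log₂ 4 = 272/2 = 136.000 ms per bit = 0.13600 s/bit; the reciprocal is 7.353 bits/s.

7.35 bits/s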